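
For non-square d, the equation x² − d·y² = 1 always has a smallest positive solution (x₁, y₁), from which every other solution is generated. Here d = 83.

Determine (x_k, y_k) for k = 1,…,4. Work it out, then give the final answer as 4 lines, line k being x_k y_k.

82 9
13447 1476
2205226 242055
361643617 39695544

√83 = [9; 9,18, …], period ℓ=2 (even) → k=1
step 0: (9, 1)  from 9·(1,0) + (0,1)
step 1: (82, 9)  from 9·(9,1) + (1,0)
fundamental: x₁=82, y₁=9  (since 6724 − 83·81 = 1)
(x_2, y_2) = (82·82 + 83·9·9, 82·9 + 9·82) = (13447, 1476)
(x_3, y_3) = (82·13447 + 83·9·1476, 82·1476 + 9·13447) = (2205226, 242055)
(x_4, y_4) = (82·2205226 + 83·9·242055, 82·242055 + 9·2205226) = (361643617, 39695544)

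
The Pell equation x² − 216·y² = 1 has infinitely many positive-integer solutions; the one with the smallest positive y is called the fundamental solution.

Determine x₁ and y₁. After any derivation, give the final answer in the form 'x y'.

√216 = [14; 1,2,3,2,1,28, …], period ℓ=6 (even) → k=5
a_0=14:  p_0=14·1+0=14,  q_0=14·0+1=1
a_1=1:  p_1=1·14+1=15,  q_1=1·1+0=1
…
a_4=2:  p_4=2·147+44=338,  q_4=2·10+3=23
a_5=1:  p_5=1·338+147=485,  q_5=1·23+10=33
→ (485, 33).  Check: 485²=235225, 216·33²=235224, difference 1.

485 33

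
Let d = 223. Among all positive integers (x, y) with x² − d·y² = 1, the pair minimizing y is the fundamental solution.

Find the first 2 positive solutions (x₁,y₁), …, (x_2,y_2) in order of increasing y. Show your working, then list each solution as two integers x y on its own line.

d=223: √d = [14; 1,13,1,28] (ℓ=4, even), read p_3/q_3
step 0: (14, 1)  from 14·(1,0) + (0,1)
…
step 2: (209, 14)  from 13·(15,1) + (14,1)
step 3: (224, 15)  from 1·(209,14) + (15,1)
(x₁, y₁) = (224, 15);  224² − 223·15² = 1 ✓
n=2: (224,15)∘(224,15) = (224·224+223·15·15, 224·15+15·224) = (100351,6720)

224 15
100351 6720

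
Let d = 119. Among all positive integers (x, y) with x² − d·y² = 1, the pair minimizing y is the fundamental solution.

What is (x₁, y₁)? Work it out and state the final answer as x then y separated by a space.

[10; 1,9,1,20] for √119; ℓ=4 ⇒ convergent index 3
a_0=10:  p_0=10·1+0=10,  q_0=10·0+1=1
a_1=1:  p_1=1·10+1=11,  q_1=1·1+0=1
a_2=9:  p_2=9·11+10=109,  q_2=9·1+1=10
a_3=1:  p_3=1·109+11=120,  q_3=1·10+1=11
→ (120, 11).  Check: 120²=14400, 119·11²=14399, difference 1.

120 11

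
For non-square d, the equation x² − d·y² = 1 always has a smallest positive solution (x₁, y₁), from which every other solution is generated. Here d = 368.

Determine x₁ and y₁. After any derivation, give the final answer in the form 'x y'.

d=368: √d = [19; 5,2,5,38] (ℓ=4, even), read p_3/q_3
i=0: a=19 ⇒ p=19, q=1
…
i=2: a=2 ⇒ p=211, q=11
i=3: a=5 ⇒ p=1151, q=60
fundamental: x₁=1151, y₁=60  (since 1324801 − 368·3600 = 1)

1151 60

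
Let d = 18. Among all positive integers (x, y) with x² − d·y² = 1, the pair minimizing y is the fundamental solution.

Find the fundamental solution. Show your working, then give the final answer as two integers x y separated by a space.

√18 = [4; 4,8, …], period ℓ=2 (even) → k=1
k=0  a_k=4  p_k/q_k = 4/1
k=1  a_k=4  p_k/q_k = 17/4
fundamental: x₁=17, y₁=4  (since 289 − 18·16 = 1)

17 4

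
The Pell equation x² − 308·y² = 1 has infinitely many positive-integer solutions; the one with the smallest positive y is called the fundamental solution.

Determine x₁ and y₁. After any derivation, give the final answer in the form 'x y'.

d=308: √d = [17; 1,1,4,1,1,34] (ℓ=6, even), read p_5/q_5
i=0: a=17 ⇒ p=17, q=1
i=1: a=1 ⇒ p=18, q=1
i=2: a=1 ⇒ p=35, q=2
i=3: a=4 ⇒ p=158, q=9
i=4: a=1 ⇒ p=193, q=11
i=5: a=1 ⇒ p=351, q=20
fundamental: x₁=351, y₁=20  (since 123201 − 308·400 = 1)

351 20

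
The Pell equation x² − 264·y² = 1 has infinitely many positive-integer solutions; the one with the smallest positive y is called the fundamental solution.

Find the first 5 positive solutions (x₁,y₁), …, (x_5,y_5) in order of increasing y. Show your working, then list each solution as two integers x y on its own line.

65 4
8449 520
1098305 67596
142771201 8786960
18559157825 1142237204

d=264: √d = [16; 4,32] (ℓ=2, even), read p_1/q_1
a_0=16:  p_0=16·1+0=16,  q_0=16·0+1=1
a_1=4:  p_1=4·16+1=65,  q_1=4·1+0=4
(x₁, y₁) = (65, 4);  65² − 264·4² = 1 ✓
(x_2, y_2) = (65·65 + 264·4·4, 65·4 + 4·65) = (8449, 520)
(x_3, y_3) = (65·8449 + 264·4·520, 65·520 + 4·8449) = (1098305, 67596)
(x_4, y_4) = (65·1098305 + 264·4·67596, 65·67596 + 4·1098305) = (142771201, 8786960)
(x_5, y_5) = (65·142771201 + 264·4·8786960, 65·8786960 + 4·142771201) = (18559157825, 1142237204)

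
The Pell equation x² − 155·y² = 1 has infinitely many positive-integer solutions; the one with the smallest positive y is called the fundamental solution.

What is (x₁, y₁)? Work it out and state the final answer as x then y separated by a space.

√155 → a₀=12, period (2,4,2,24); ℓ=4 even so k=3
i=0: a=12 ⇒ p=12, q=1
…
i=2: a=4 ⇒ p=112, q=9
i=3: a=2 ⇒ p=249, q=20
→ (249, 20).  Check: 249²=62001, 155·20²=62000, difference 1.

249 20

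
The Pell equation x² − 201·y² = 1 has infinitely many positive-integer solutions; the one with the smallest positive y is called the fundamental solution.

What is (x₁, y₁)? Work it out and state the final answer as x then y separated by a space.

[14; 5,1,1,1,2,…,1,5,28] for √201; ℓ=14 ⇒ convergent index 13
k=0  a_k=14  p_k/q_k = 14/1
…
k=10  a_k=1  p_k/q_k = 33317/2350
…
k=12  a_k=1  p_k/q_k = 91402/6447
k=13  a_k=5  p_k/q_k = 515095/36332
fundamental: x₁=515095, y₁=36332  (since 265322859025 − 201·1320014224 = 1)

515095 36332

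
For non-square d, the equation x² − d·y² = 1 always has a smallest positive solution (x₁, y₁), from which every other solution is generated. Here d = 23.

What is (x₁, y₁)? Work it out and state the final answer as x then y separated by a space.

√23 → a₀=4, period (1,3,1,8); ℓ=4 even so k=3
step 0: (4, 1)  from 4·(1,0) + (0,1)
…
step 2: (19, 4)  from 3·(5,1) + (4,1)
step 3: (24, 5)  from 1·(19,4) + (5,1)
fundamental: x₁=24, y₁=5  (since 576 − 23·25 = 1)

24 5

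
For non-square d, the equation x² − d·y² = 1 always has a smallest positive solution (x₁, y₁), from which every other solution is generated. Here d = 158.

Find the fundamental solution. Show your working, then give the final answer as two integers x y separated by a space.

7743 616

[12; 1,1,3,12,3,1,1,24] for √158; ℓ=8 ⇒ convergent index 7
i=0: a=12 ⇒ p=12, q=1
…
i=2: a=1 ⇒ p=25, q=2
i=3: a=3 ⇒ p=88, q=7
i=4: a=12 ⇒ p=1081, q=86
i=5: a=3 ⇒ p=3331, q=265
i=6: a=1 ⇒ p=4412, q=351
i=7: a=1 ⇒ p=7743, q=616
→ (7743, 616).  Check: 7743²=59954049, 158·616²=59954048, difference 1.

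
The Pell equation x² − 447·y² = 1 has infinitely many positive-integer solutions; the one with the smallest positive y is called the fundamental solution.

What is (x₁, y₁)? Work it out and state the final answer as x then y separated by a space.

148 7

[21; 7,42] for √447; ℓ=2 ⇒ convergent index 1
i=0: a=21 ⇒ p=21, q=1
i=1: a=7 ⇒ p=148, q=7
fundamental: x₁=148, y₁=7  (since 21904 − 447·49 = 1)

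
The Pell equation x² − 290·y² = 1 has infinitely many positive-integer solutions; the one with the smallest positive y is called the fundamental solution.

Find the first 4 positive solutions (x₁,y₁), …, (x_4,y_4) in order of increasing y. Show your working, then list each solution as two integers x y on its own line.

579 34
670481 39372
776416419 45592742
899089542721 52796355864

d=290: √d = [17; 34] (ℓ=1, odd), read p_1/q_1
k=0  a_k=17  p_k/q_k = 17/1
k=1  a_k=34  p_k/q_k = 579/34
fundamental: x₁=579, y₁=34  (since 335241 − 290·1156 = 1)
n=2: (579,34)∘(579,34) = (579·579+290·34·34, 579·34+34·579) = (670481,39372)
n=3: (670481,39372)∘(579,34) = (579·670481+290·34·39372, 579·39372+34·670481) = (776416419,45592742)
n=4: (776416419,45592742)∘(579,34) = (579·776416419+290·34·45592742, 579·45592742+34·776416419) = (899089542721,52796355864)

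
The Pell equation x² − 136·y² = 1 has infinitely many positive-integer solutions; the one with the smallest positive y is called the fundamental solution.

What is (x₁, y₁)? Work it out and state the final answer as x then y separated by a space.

35 3

√136 = [11; 1,1,1,22, …], period ℓ=4 (even) → k=3
i=0: a=11 ⇒ p=11, q=1
i=1: a=1 ⇒ p=12, q=1
i=2: a=1 ⇒ p=23, q=2
i=3: a=1 ⇒ p=35, q=3
(x₁, y₁) = (35, 3);  35² − 136·3² = 1 ✓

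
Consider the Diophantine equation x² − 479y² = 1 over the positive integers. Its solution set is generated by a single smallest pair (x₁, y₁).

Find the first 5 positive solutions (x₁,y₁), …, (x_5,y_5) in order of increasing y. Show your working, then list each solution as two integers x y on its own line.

2989440 136591
17873503027199 816661198080
106863529779256567680 4882719303976413809
638924220926583633867571201 29193192792157684333155840
3820051246013425493328364845667200 174542596521170852986514812245391

√479 = [21; 1,7,1,3,2,21,2,3,1,7,1,42, …], period ℓ=12 (even) → k=11
step 0: (21, 1)  from 21·(1,0) + (0,1)
step 1: (22, 1)  from 1·(21,1) + (1,0)
step 2: (175, 8)  from 7·(22,1) + (21,1)
step 3: (197, 9)  from 1·(175,8) + (22,1)
step 4: (766, 35)  from 3·(197,9) + (175,8)
step 5: (1729, 79)  from 2·(766,35) + (197,9)
…
step 7: (75879, 3467)  from 2·(37075,1694) + (1729,79)
step 8: (264712, 12095)  from 3·(75879,3467) + (37075,1694)
step 9: (340591, 15562)  from 1·(264712,12095) + (75879,3467)
step 10: (2648849, 121029)  from 7·(340591,15562) + (264712,12095)
step 11: (2989440, 136591)  from 1·(2648849,121029) + (340591,15562)
→ (2989440, 136591).  Check: 2989440²=8936751513600, 479·136591²=8936751513599, difference 1.
(2989440+136591√479)^2 = 17873503027199 + 816661198080√479
(2989440+136591√479)^3 = 106863529779256567680 + 4882719303976413809√479
(2989440+136591√479)^4 = 638924220926583633867571201 + 29193192792157684333155840√479
(2989440+136591√479)^5 = 3820051246013425493328364845667200 + 174542596521170852986514812245391√479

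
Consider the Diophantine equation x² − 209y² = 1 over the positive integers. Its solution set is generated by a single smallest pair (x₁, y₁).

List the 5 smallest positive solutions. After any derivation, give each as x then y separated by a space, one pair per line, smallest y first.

√209 → a₀=14, period (2,5,3,2,3,5,2,28); ℓ=8 even so k=7
step 0: (14, 1)  from 14·(1,0) + (0,1)
step 1: (29, 2)  from 2·(14,1) + (1,0)
step 2: (159, 11)  from 5·(29,2) + (14,1)
step 3: (506, 35)  from 3·(159,11) + (29,2)
step 4: (1171, 81)  from 2·(506,35) + (159,11)
step 5: (4019, 278)  from 3·(1171,81) + (506,35)
step 6: (21266, 1471)  from 5·(4019,278) + (1171,81)
step 7: (46551, 3220)  from 2·(21266,1471) + (4019,278)
→ (46551, 3220).  Check: 46551²=2166995601, 209·3220²=2166995600, difference 1.
n=2: (46551,3220)∘(46551,3220) = (46551·46551+209·3220·3220, 46551·3220+3220·46551) = (4333991201,299788440)
n=3: (4333991201,299788440)∘(46551,3220) = (46551·4333991201+209·3220·299788440, 46551·299788440+3220·4333991201) = (403503248748951,27910903337660)
n=4: (403503248748951,27910903337660)∘(46551,3220) = (46551·403503248748951+209·3220·27910903337660, 46551·27910903337660+3220·403503248748951) = (37566959460690844801,2598560922243032880)
n=5: (37566959460690844801,2598560922243032880)∘(46551,3220) = (46551·37566959460690844801+209·3220·2598560922243032880, 46551·2598560922243032880+3220·37566959460690844801) = (3497559059305735783913751,241931218954759943856100)

46551 3220
4333991201 299788440
403503248748951 27910903337660
37566959460690844801 2598560922243032880
3497559059305735783913751 241931218954759943856100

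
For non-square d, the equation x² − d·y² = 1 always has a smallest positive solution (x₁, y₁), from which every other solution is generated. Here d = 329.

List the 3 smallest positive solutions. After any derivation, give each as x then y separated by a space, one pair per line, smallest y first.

√329 → a₀=18, period (7,4,2,1,1,4,1,1,2,4,7,36); ℓ=12 even so k=11
step 0: (18, 1)  from 18·(1,0) + (0,1)
…
step 9: (74857, 4127)  from 2·(29366,1619) + (16125,889)
step 10: (328794, 18127)  from 4·(74857,4127) + (29366,1619)
step 11: (2376415, 131016)  from 7·(328794,18127) + (74857,4127)
→ (2376415, 131016).  Check: 2376415²=5647348252225, 329·131016²=5647348252224, difference 1.
(x_2, y_2) = (2376415·2376415 + 329·131016·131016, 2376415·131016 + 131016·2376415) = (11294696504449, 622696775280)
(x_3, y_3) = (2376415·11294696504449 + 329·131016·622696775280, 2376415·622696775280 + 131016·11294696504449) = (53681772387237964255, 2959571914453911384)

2376415 131016
11294696504449 622696775280
53681772387237964255 2959571914453911384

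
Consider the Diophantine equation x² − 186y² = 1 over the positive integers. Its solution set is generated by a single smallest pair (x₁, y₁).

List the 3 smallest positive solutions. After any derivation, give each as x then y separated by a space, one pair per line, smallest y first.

d=186: √d = [13; 1,1,1,3,4,3,1,1,1,26] (ℓ=10, even), read p_9/q_9
i=0: a=13 ⇒ p=13, q=1
i=1: a=1 ⇒ p=14, q=1
…
i=4: a=3 ⇒ p=150, q=11
…
i=8: a=1 ⇒ p=4787, q=351
i=9: a=1 ⇒ p=7501, q=550
(x₁, y₁) = (7501, 550);  7501² − 186·550² = 1 ✓
n=2: (7501,550)∘(7501,550) = (7501·7501+186·550·550, 7501·550+550·7501) = (112530001,8251100)
n=3: (112530001,8251100)∘(7501,550) = (7501·112530001+186·550·8251100, 7501·8251100+550·112530001) = (1688175067501,123783001650)

7501 550
112530001 8251100
1688175067501 123783001650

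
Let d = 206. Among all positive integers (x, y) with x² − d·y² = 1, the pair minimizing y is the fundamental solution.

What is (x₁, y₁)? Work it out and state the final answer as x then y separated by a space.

59535 4148

[14; 2,1,5,14,5,1,2,28] for √206; ℓ=8 ⇒ convergent index 7
i=0: a=14 ⇒ p=14, q=1
i=1: a=2 ⇒ p=29, q=2
…
i=6: a=1 ⇒ p=20998, q=1463
i=7: a=2 ⇒ p=59535, q=4148
(x₁, y₁) = (59535, 4148);  59535² − 206·4148² = 1 ✓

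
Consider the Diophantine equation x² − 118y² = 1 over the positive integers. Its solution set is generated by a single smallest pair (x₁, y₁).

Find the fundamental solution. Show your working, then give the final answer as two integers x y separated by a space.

d=118: √d = [10; 1,6,3,2,10,2,3,6,1,20] (ℓ=10, even), read p_9/q_9
a_0=10:  p_0=10·1+0=10,  q_0=10·0+1=1
…
a_2=6:  p_2=6·11+10=76,  q_2=6·1+1=7
…
a_6=2:  p_6=2·5779+554=12112,  q_6=2·532+51=1115
…
a_8=6:  p_8=6·42115+12112=264802,  q_8=6·3877+1115=24377
a_9=1:  p_9=1·264802+42115=306917,  q_9=1·24377+3877=28254
fundamental: x₁=306917, y₁=28254  (since 94198044889 − 118·798288516 = 1)

306917 28254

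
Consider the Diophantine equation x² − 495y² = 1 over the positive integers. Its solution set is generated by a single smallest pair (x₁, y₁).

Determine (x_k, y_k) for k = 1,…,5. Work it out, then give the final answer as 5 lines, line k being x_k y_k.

[22; 4,44] for √495; ℓ=2 ⇒ convergent index 1
k=0  a_k=22  p_k/q_k = 22/1
k=1  a_k=4  p_k/q_k = 89/4
fundamental: x₁=89, y₁=4  (since 7921 − 495·16 = 1)
n=2: (89,4)∘(89,4) = (89·89+495·4·4, 89·4+4·89) = (15841,712)
n=3: (15841,712)∘(89,4) = (89·15841+495·4·712, 89·712+4·15841) = (2819609,126732)
n=4: (2819609,126732)∘(89,4) = (89·2819609+495·4·126732, 89·126732+4·2819609) = (501874561,22557584)
n=5: (501874561,22557584)∘(89,4) = (89·501874561+495·4·22557584, 89·22557584+4·501874561) = (89330852249,4015123220)

89 4
15841 712
2819609 126732
501874561 22557584
89330852249 4015123220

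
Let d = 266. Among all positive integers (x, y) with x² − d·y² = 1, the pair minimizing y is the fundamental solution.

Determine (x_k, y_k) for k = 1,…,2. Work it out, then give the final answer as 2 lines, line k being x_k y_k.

√266 → a₀=16, period (3,4,3,32); ℓ=4 even so k=3
i=0: a=16 ⇒ p=16, q=1
…
i=2: a=4 ⇒ p=212, q=13
i=3: a=3 ⇒ p=685, q=42
(x₁, y₁) = (685, 42);  685² − 266·42² = 1 ✓
k=2:  x_2 = 685·685+266·42·42 = 938449,  y_2 = 685·42+42·685 = 57540

685 42
938449 57540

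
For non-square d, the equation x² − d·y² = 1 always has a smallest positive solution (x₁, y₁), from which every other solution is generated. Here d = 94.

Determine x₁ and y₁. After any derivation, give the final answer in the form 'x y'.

√94 = [9; 1,2,3,1,1,…,2,1,18, …], period ℓ=16 (even) → k=15
a_0=9:  p_0=9·1+0=9,  q_0=9·0+1=1
a_1=1:  p_1=1·9+1=10,  q_1=1·1+0=1
a_2=2:  p_2=2·10+9=29,  q_2=2·1+1=3
a_3=3:  p_3=3·29+10=97,  q_3=3·3+1=10
a_4=1:  p_4=1·97+29=126,  q_4=1·10+3=13
…
a_6=5:  p_6=5·223+126=1241,  q_6=5·23+13=128
…
a_8=8:  p_8=8·1464+1241=12953,  q_8=8·151+128=1336
a_9=1:  p_9=1·12953+1464=14417,  q_9=1·1336+151=1487
a_10=5:  p_10=5·14417+12953=85038,  q_10=5·1487+1336=8771
…
a_12=1:  p_12=1·99455+85038=184493,  q_12=1·10258+8771=19029
…
a_14=2:  p_14=2·652934+184493=1490361,  q_14=2·67345+19029=153719
a_15=1:  p_15=1·1490361+652934=2143295,  q_15=1·153719+67345=221064
fundamental: x₁=2143295, y₁=221064  (since 4593713457025 − 94·48869292096 = 1)

2143295 221064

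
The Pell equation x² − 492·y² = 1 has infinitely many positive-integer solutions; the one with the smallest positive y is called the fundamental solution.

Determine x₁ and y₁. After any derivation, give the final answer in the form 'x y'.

[22; 5,1,1,10,1,1,5,44] for √492; ℓ=8 ⇒ convergent index 7
i=0: a=22 ⇒ p=22, q=1
i=1: a=5 ⇒ p=111, q=5
i=2: a=1 ⇒ p=133, q=6
i=3: a=1 ⇒ p=244, q=11
i=4: a=10 ⇒ p=2573, q=116
…
i=6: a=1 ⇒ p=5390, q=243
i=7: a=5 ⇒ p=29767, q=1342
→ (29767, 1342).  Check: 29767²=886074289, 492·1342²=886074288, difference 1.

29767 1342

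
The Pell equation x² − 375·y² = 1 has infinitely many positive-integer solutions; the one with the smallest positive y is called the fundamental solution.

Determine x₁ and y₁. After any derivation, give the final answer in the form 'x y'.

15124 781

[19; 2,1,2,1,5,1,2,1,2,38] for √375; ℓ=10 ⇒ convergent index 9
step 0: (19, 1)  from 19·(1,0) + (0,1)
step 1: (39, 2)  from 2·(19,1) + (1,0)
step 2: (58, 3)  from 1·(39,2) + (19,1)
…
step 5: (1220, 63)  from 5·(213,11) + (155,8)
…
step 8: (5519, 285)  from 1·(4086,211) + (1433,74)
step 9: (15124, 781)  from 2·(5519,285) + (4086,211)
(x₁, y₁) = (15124, 781);  15124² − 375·781² = 1 ✓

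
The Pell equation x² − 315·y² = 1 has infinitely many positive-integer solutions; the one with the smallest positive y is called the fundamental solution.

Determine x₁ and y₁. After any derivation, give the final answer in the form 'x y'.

√315 → a₀=17, period (1,2,1,34); ℓ=4 even so k=3
i=0: a=17 ⇒ p=17, q=1
…
i=2: a=2 ⇒ p=53, q=3
i=3: a=1 ⇒ p=71, q=4
(x₁, y₁) = (71, 4);  71² − 315·4² = 1 ✓

71 4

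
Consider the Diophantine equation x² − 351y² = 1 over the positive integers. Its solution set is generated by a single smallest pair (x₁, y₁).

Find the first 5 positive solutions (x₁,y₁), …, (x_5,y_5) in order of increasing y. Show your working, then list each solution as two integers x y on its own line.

√351 = [18; 1,2,1,3,2,2,2,3,1,2,1,36, …], period ℓ=12 (even) → k=11
step 0: (18, 1)  from 18·(1,0) + (0,1)
step 1: (19, 1)  from 1·(18,1) + (1,0)
step 2: (56, 3)  from 2·(19,1) + (18,1)
step 3: (75, 4)  from 1·(56,3) + (19,1)
step 4: (281, 15)  from 3·(75,4) + (56,3)
…
step 7: (3747, 200)  from 2·(1555,83) + (637,34)
…
step 10: (45882, 2449)  from 2·(16543,883) + (12796,683)
step 11: (62425, 3332)  from 1·(45882,2449) + (16543,883)
(x₁, y₁) = (62425, 3332);  62425² − 351·3332² = 1 ✓
(62425+3332√351)^2 = 7793761249 + 416000200√351
(62425+3332√351)^3 = 973051091875225 + 51937624966668√351
(62425+3332√351)^4 = 121485428812828080001 + 6484412476672499600√351
(62425+3332√351)^5 = 15167455786308534696249625 + 809578897660623950093332√351

62425 3332
7793761249 416000200
973051091875225 51937624966668
121485428812828080001 6484412476672499600
15167455786308534696249625 809578897660623950093332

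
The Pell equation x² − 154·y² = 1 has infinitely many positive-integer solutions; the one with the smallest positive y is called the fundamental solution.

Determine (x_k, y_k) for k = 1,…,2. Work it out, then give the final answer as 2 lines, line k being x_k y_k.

21295 1716
906954049 73084440

[12; 2,2,3,1,2,1,3,2,2,24] for √154; ℓ=10 ⇒ convergent index 9
a_0=12:  p_0=12·1+0=12,  q_0=12·0+1=1
a_1=2:  p_1=2·12+1=25,  q_1=2·1+0=2
…
a_4=1:  p_4=1·211+62=273,  q_4=1·17+5=22
…
a_6=1:  p_6=1·757+273=1030,  q_6=1·61+22=83
…
a_8=2:  p_8=2·3847+1030=8724,  q_8=2·310+83=703
a_9=2:  p_9=2·8724+3847=21295,  q_9=2·703+310=1716
→ (21295, 1716).  Check: 21295²=453477025, 154·1716²=453477024, difference 1.
n=2: (21295,1716)∘(21295,1716) = (21295·21295+154·1716·1716, 21295·1716+1716·21295) = (906954049,73084440)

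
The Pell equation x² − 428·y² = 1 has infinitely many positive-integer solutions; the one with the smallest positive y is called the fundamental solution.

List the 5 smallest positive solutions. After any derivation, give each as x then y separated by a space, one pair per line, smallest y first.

√428 → a₀=20, period (1,2,4,1,5,10,5,1,4,2,1,40); ℓ=12 even so k=11
a_0=20:  p_0=20·1+0=20,  q_0=20·0+1=1
a_1=1:  p_1=1·20+1=21,  q_1=1·1+0=1
…
a_3=4:  p_3=4·62+21=269,  q_3=4·3+1=13
a_4=1:  p_4=1·269+62=331,  q_4=1·13+3=16
a_5=5:  p_5=5·331+269=1924,  q_5=5·16+13=93
a_6=10:  p_6=10·1924+331=19571,  q_6=10·93+16=946
…
a_8=1:  p_8=1·99779+19571=119350,  q_8=1·4823+946=5769
a_9=4:  p_9=4·119350+99779=577179,  q_9=4·5769+4823=27899
a_10=2:  p_10=2·577179+119350=1273708,  q_10=2·27899+5769=61567
a_11=1:  p_11=1·1273708+577179=1850887,  q_11=1·61567+27899=89466
→ (1850887, 89466).  Check: 1850887²=3425782686769, 428·89466²=3425782686768, difference 1.
(1850887+89466√428)^2 = 6851565373537 + 331182912684√428
(1850887+89466√428)^3 = 25362946559057703751 + 1225964295417811950√428
(1850887+89466√428)^4 = 93887896135702420679780737 + 4538242753705644230486616√428
(1850887+89466√428)^5 = 347551772829818329662915600223687 + 16799549031354731501369944644834√428

1850887 89466
6851565373537 331182912684
25362946559057703751 1225964295417811950
93887896135702420679780737 4538242753705644230486616
347551772829818329662915600223687 16799549031354731501369944644834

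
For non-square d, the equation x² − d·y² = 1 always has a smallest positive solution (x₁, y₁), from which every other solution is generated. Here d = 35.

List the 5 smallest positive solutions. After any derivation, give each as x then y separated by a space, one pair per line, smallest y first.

6 1
71 12
846 143
10081 1704
120126 20305

d=35: √d = [5; 1,10] (ℓ=2, even), read p_1/q_1
step 0: (5, 1)  from 5·(1,0) + (0,1)
step 1: (6, 1)  from 1·(5,1) + (1,0)
→ (6, 1).  Check: 6²=36, 35·1²=35, difference 1.
n=2: (6,1)∘(6,1) = (6·6+35·1·1, 6·1+1·6) = (71,12)
n=3: (71,12)∘(6,1) = (6·71+35·1·12, 6·12+1·71) = (846,143)
n=4: (846,143)∘(6,1) = (6·846+35·1·143, 6·143+1·846) = (10081,1704)
n=5: (10081,1704)∘(6,1) = (6·10081+35·1·1704, 6·1704+1·10081) = (120126,20305)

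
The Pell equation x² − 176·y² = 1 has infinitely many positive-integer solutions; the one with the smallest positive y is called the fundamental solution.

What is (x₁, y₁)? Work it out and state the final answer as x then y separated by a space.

199 15

√176 → a₀=13, period (3,1,3,26); ℓ=4 even so k=3
step 0: (13, 1)  from 13·(1,0) + (0,1)
step 1: (40, 3)  from 3·(13,1) + (1,0)
step 2: (53, 4)  from 1·(40,3) + (13,1)
step 3: (199, 15)  from 3·(53,4) + (40,3)
→ (199, 15).  Check: 199²=39601, 176·15²=39600, difference 1.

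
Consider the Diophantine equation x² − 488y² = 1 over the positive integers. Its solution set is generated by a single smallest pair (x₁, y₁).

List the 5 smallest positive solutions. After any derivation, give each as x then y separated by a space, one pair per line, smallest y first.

243 11
118097 5346
57394899 2598145
27893802817 1262693124
13556330774163 613666260119

d=488: √d = [22; 11,44] (ℓ=2, even), read p_1/q_1
a_0=22:  p_0=22·1+0=22,  q_0=22·0+1=1
a_1=11:  p_1=11·22+1=243,  q_1=11·1+0=11
→ (243, 11).  Check: 243²=59049, 488·11²=59048, difference 1.
(x_2, y_2) = (243·243 + 488·11·11, 243·11 + 11·243) = (118097, 5346)
(x_3, y_3) = (243·118097 + 488·11·5346, 243·5346 + 11·118097) = (57394899, 2598145)
(x_4, y_4) = (243·57394899 + 488·11·2598145, 243·2598145 + 11·57394899) = (27893802817, 1262693124)
(x_5, y_5) = (243·27893802817 + 488·11·1262693124, 243·1262693124 + 11·27893802817) = (13556330774163, 613666260119)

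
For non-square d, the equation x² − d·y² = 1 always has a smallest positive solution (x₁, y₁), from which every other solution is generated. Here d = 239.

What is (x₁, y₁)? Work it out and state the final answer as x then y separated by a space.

6195120 400729

√239 = [15; 2,5,1,2,4,15,4,2,1,5,2,30, …], period ℓ=12 (even) → k=11
i=0: a=15 ⇒ p=15, q=1
…
i=9: a=1 ⇒ p=500258, q=32359
i=10: a=5 ⇒ p=2847431, q=184185
i=11: a=2 ⇒ p=6195120, q=400729
fundamental: x₁=6195120, y₁=400729  (since 38379511814400 − 239·160583731441 = 1)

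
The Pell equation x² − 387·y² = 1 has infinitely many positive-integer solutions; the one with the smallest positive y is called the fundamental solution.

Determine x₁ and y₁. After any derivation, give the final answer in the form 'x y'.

√387 = [19; 1,2,19,2,1,38, …], period ℓ=6 (even) → k=5
k=0  a_k=19  p_k/q_k = 19/1
k=1  a_k=1  p_k/q_k = 20/1
k=2  a_k=2  p_k/q_k = 59/3
k=3  a_k=19  p_k/q_k = 1141/58
k=4  a_k=2  p_k/q_k = 2341/119
k=5  a_k=1  p_k/q_k = 3482/177
(x₁, y₁) = (3482, 177);  3482² − 387·177² = 1 ✓

3482 177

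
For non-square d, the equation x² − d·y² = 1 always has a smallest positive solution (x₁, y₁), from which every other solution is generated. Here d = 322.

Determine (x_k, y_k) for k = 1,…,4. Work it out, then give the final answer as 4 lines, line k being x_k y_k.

[17; 1,16,1,34] for √322; ℓ=4 ⇒ convergent index 3
i=0: a=17 ⇒ p=17, q=1
i=1: a=1 ⇒ p=18, q=1
i=2: a=16 ⇒ p=305, q=17
i=3: a=1 ⇒ p=323, q=18
→ (323, 18).  Check: 323²=104329, 322·18²=104328, difference 1.
(323+18√322)^2 = 208657 + 11628√322
(323+18√322)^3 = 134792099 + 7511670√322
(323+18√322)^4 = 87075487297 + 4852527192√322

323 18
208657 11628
134792099 7511670
87075487297 4852527192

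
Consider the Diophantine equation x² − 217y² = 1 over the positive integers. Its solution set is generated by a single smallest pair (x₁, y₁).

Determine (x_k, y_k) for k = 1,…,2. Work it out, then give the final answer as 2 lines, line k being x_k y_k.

3844063 260952
29553640695937 2006231855952

[14; 1,2,1,2,1,…,2,1,28] for √217; ℓ=16 ⇒ convergent index 15
step 0: (14, 1)  from 14·(1,0) + (0,1)
step 1: (15, 1)  from 1·(14,1) + (1,0)
step 2: (44, 3)  from 2·(15,1) + (14,1)
…
step 7: (3668, 249)  from 9·(383,26) + (221,15)
step 8: (15055, 1022)  from 4·(3668,249) + (383,26)
…
step 10: (154218, 10469)  from 1·(139163,9447) + (15055,1022)
step 11: (293381, 19916)  from 1·(154218,10469) + (139163,9447)
step 12: (740980, 50301)  from 2·(293381,19916) + (154218,10469)
step 13: (1034361, 70217)  from 1·(740980,50301) + (293381,19916)
step 14: (2809702, 190735)  from 2·(1034361,70217) + (740980,50301)
step 15: (3844063, 260952)  from 1·(2809702,190735) + (1034361,70217)
(x₁, y₁) = (3844063, 260952);  3844063² − 217·260952² = 1 ✓
n=2: (3844063,260952)∘(3844063,260952) = (3844063·3844063+217·260952·260952, 3844063·260952+260952·3844063) = (29553640695937,2006231855952)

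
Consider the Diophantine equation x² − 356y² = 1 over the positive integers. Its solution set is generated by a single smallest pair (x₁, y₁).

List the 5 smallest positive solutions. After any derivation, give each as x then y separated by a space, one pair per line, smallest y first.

500001 26500
500002000001 26500053000
500003000004500001 26500106000079500
500004000010000008000001 26500159000265000106000
500005000017500025000012500001 26500212000556500530000132500

d=356: √d = [18; 1,6,1,1,2,…,6,1,36] (ℓ=14, even), read p_13/q_13
step 0: (18, 1)  from 18·(1,0) + (0,1)
…
step 2: (132, 7)  from 6·(19,1) + (18,1)
…
step 6: (1000, 53)  from 1·(717,38) + (283,15)
…
step 9: (28151, 1492)  from 2·(9717,515) + (8717,462)
…
step 11: (66019, 3499)  from 1·(37868,2007) + (28151,1492)
step 12: (433982, 23001)  from 6·(66019,3499) + (37868,2007)
step 13: (500001, 26500)  from 1·(433982,23001) + (66019,3499)
(x₁, y₁) = (500001, 26500);  500001² − 356·26500² = 1 ✓
k=2:  x_2 = 500001·500001+356·26500·26500 = 500002000001,  y_2 = 500001·26500+26500·500001 = 26500053000
k=3:  x_3 = 500001·500002000001+356·26500·26500053000 = 500003000004500001,  y_3 = 500001·26500053000+26500·500002000001 = 26500106000079500
k=4:  x_4 = 500001·500003000004500001+356·26500·26500106000079500 = 500004000010000008000001,  y_4 = 500001·26500106000079500+26500·500003000004500001 = 26500159000265000106000
k=5:  x_5 = 500001·500004000010000008000001+356·26500·26500159000265000106000 = 500005000017500025000012500001,  y_5 = 500001·26500159000265000106000+26500·500004000010000008000001 = 26500212000556500530000132500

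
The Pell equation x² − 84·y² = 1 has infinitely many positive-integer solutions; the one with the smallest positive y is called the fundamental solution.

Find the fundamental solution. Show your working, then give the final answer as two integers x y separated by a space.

55 6

√84 = [9; 6,18, …], period ℓ=2 (even) → k=1
step 0: (9, 1)  from 9·(1,0) + (0,1)
step 1: (55, 6)  from 6·(9,1) + (1,0)
fundamental: x₁=55, y₁=6  (since 3025 − 84·36 = 1)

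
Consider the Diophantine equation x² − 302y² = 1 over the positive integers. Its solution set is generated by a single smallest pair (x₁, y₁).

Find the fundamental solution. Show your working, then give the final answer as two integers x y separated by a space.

4276623 246092

√302 = [17; 2,1,1,1,4,…,1,2,34, …], period ℓ=16 (even) → k=15
a_0=17:  p_0=17·1+0=17,  q_0=17·0+1=1
a_1=2:  p_1=2·17+1=35,  q_1=2·1+0=2
a_2=1:  p_2=1·35+17=52,  q_2=1·2+1=3
a_3=1:  p_3=1·52+35=87,  q_3=1·3+2=5
a_4=1:  p_4=1·87+52=139,  q_4=1·5+3=8
a_5=4:  p_5=4·139+87=643,  q_5=4·8+5=37
a_6=2:  p_6=2·643+139=1425,  q_6=2·37+8=82
…
a_8=16:  p_8=16·2068+1425=34513,  q_8=16·119+82=1986
…
a_10=2:  p_10=2·36581+34513=107675,  q_10=2·2105+1986=6196
a_11=4:  p_11=4·107675+36581=467281,  q_11=4·6196+2105=26889
a_12=1:  p_12=1·467281+107675=574956,  q_12=1·26889+6196=33085
a_13=1:  p_13=1·574956+467281=1042237,  q_13=1·33085+26889=59974
a_14=1:  p_14=1·1042237+574956=1617193,  q_14=1·59974+33085=93059
a_15=2:  p_15=2·1617193+1042237=4276623,  q_15=2·93059+59974=246092
fundamental: x₁=4276623, y₁=246092  (since 18289504284129 − 302·60561272464 = 1)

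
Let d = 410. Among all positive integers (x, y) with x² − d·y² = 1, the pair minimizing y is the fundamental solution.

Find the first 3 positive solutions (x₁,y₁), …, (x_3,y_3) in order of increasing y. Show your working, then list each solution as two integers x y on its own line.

√410 = [20; 4,40, …], period ℓ=2 (even) → k=1
a_0=20:  p_0=20·1+0=20,  q_0=20·0+1=1
a_1=4:  p_1=4·20+1=81,  q_1=4·1+0=4
→ (81, 4).  Check: 81²=6561, 410·4²=6560, difference 1.
(x_2, y_2) = (81·81 + 410·4·4, 81·4 + 4·81) = (13121, 648)
(x_3, y_3) = (81·13121 + 410·4·648, 81·648 + 4·13121) = (2125521, 104972)

81 4
13121 648
2125521 104972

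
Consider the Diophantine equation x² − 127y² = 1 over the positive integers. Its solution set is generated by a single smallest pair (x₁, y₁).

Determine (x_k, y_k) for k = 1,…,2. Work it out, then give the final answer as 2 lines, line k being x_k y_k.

4730624 419775
44757606858751 3971595379200

[11; 3,1,2,2,7,11,7,2,2,1,3,22] for √127; ℓ=12 ⇒ convergent index 11
k=0  a_k=11  p_k/q_k = 11/1
k=1  a_k=3  p_k/q_k = 34/3
k=2  a_k=1  p_k/q_k = 45/4
…
k=4  a_k=2  p_k/q_k = 293/26
…
k=6  a_k=11  p_k/q_k = 24218/2149
k=7  a_k=7  p_k/q_k = 171701/15236
k=8  a_k=2  p_k/q_k = 367620/32621
k=9  a_k=2  p_k/q_k = 906941/80478
k=10  a_k=1  p_k/q_k = 1274561/113099
k=11  a_k=3  p_k/q_k = 4730624/419775
→ (4730624, 419775).  Check: 4730624²=22378803429376, 127·419775²=22378803429375, difference 1.
(4730624+419775√127)^2 = 44757606858751 + 3971595379200√127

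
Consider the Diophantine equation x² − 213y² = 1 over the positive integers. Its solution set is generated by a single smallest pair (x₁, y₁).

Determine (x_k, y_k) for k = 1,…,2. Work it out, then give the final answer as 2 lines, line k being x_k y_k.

[14; 1,1,2,6,1,8,1,6,2,1,1,28] for √213; ℓ=12 ⇒ convergent index 11
step 0: (14, 1)  from 14·(1,0) + (0,1)
…
step 2: (29, 2)  from 1·(15,1) + (14,1)
…
step 5: (540, 37)  from 1·(467,32) + (73,5)
…
step 9: (78825, 5401)  from 2·(36749,2518) + (5327,365)
step 10: (115574, 7919)  from 1·(78825,5401) + (36749,2518)
step 11: (194399, 13320)  from 1·(115574,7919) + (78825,5401)
→ (194399, 13320).  Check: 194399²=37790971201, 213·13320²=37790971200, difference 1.
k=2:  x_2 = 194399·194399+213·13320·13320 = 75581942401,  y_2 = 194399·13320+13320·194399 = 5178789360

194399 13320
75581942401 5178789360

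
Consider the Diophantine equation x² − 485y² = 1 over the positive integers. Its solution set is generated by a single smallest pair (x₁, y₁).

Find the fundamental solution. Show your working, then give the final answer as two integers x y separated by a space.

969 44

d=485: √d = [22; 44] (ℓ=1, odd), read p_1/q_1
k=0  a_k=22  p_k/q_k = 22/1
k=1  a_k=44  p_k/q_k = 969/44
fundamental: x₁=969, y₁=44  (since 938961 − 485·1936 = 1)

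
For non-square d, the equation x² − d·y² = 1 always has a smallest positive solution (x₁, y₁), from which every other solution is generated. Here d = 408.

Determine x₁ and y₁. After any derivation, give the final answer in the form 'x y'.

d=408: √d = [20; 5,40] (ℓ=2, even), read p_1/q_1
i=0: a=20 ⇒ p=20, q=1
i=1: a=5 ⇒ p=101, q=5
→ (101, 5).  Check: 101²=10201, 408·5²=10200, difference 1.

101 5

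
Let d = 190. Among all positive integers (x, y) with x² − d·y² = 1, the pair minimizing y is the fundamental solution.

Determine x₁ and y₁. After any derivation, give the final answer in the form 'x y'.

d=190: √d = [13; 1,3,1,1,1,…,3,1,26] (ℓ=14, even), read p_13/q_13
step 0: (13, 1)  from 13·(1,0) + (0,1)
step 1: (14, 1)  from 1·(13,1) + (1,0)
step 2: (55, 4)  from 3·(14,1) + (13,1)
step 3: (69, 5)  from 1·(55,4) + (14,1)
step 4: (124, 9)  from 1·(69,5) + (55,4)
step 5: (193, 14)  from 1·(124,9) + (69,5)
step 6: (510, 37)  from 2·(193,14) + (124,9)
step 7: (1213, 88)  from 2·(510,37) + (193,14)
step 8: (2936, 213)  from 2·(1213,88) + (510,37)
step 9: (4149, 301)  from 1·(2936,213) + (1213,88)
step 10: (7085, 514)  from 1·(4149,301) + (2936,213)
step 11: (11234, 815)  from 1·(7085,514) + (4149,301)
step 12: (40787, 2959)  from 3·(11234,815) + (7085,514)
step 13: (52021, 3774)  from 1·(40787,2959) + (11234,815)
→ (52021, 3774).  Check: 52021²=2706184441, 190·3774²=2706184440, difference 1.

52021 3774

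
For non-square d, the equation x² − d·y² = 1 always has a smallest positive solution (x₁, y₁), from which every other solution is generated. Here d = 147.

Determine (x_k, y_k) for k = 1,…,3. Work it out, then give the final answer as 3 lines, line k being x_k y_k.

97 8
18817 1552
3650401 301080

d=147: √d = [12; 8,24] (ℓ=2, even), read p_1/q_1
step 0: (12, 1)  from 12·(1,0) + (0,1)
step 1: (97, 8)  from 8·(12,1) + (1,0)
(x₁, y₁) = (97, 8);  97² − 147·8² = 1 ✓
n=2: (97,8)∘(97,8) = (97·97+147·8·8, 97·8+8·97) = (18817,1552)
n=3: (18817,1552)∘(97,8) = (97·18817+147·8·1552, 97·1552+8·18817) = (3650401,301080)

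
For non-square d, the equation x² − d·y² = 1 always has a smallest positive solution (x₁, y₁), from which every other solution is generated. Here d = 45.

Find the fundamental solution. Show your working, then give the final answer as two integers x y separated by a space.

161 24

√45 = [6; 1,2,2,2,1,12, …], period ℓ=6 (even) → k=5
i=0: a=6 ⇒ p=6, q=1
i=1: a=1 ⇒ p=7, q=1
i=2: a=2 ⇒ p=20, q=3
i=3: a=2 ⇒ p=47, q=7
i=4: a=2 ⇒ p=114, q=17
i=5: a=1 ⇒ p=161, q=24
→ (161, 24).  Check: 161²=25921, 45·24²=25920, difference 1.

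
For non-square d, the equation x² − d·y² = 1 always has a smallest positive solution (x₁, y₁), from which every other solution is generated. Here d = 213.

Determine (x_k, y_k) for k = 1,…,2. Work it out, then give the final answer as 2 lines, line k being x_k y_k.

194399 13320
75581942401 5178789360

[14; 1,1,2,6,1,8,1,6,2,1,1,28] for √213; ℓ=12 ⇒ convergent index 11
i=0: a=14 ⇒ p=14, q=1
…
i=3: a=2 ⇒ p=73, q=5
i=4: a=6 ⇒ p=467, q=32
…
i=10: a=1 ⇒ p=115574, q=7919
i=11: a=1 ⇒ p=194399, q=13320
fundamental: x₁=194399, y₁=13320  (since 37790971201 − 213·177422400 = 1)
(194399+13320√213)^2 = 75581942401 + 5178789360√213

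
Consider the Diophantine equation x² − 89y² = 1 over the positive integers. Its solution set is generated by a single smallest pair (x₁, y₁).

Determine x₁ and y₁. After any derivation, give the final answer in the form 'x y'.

500001 53000

√89 = [9; 2,3,3,2,18, …], period ℓ=5 (odd) → k=9
step 0: (9, 1)  from 9·(1,0) + (0,1)
step 1: (19, 2)  from 2·(9,1) + (1,0)
…
step 5: (9217, 977)  from 18·(500,53) + (217,23)
…
step 7: (66019, 6998)  from 3·(18934,2007) + (9217,977)
step 8: (216991, 23001)  from 3·(66019,6998) + (18934,2007)
step 9: (500001, 53000)  from 2·(216991,23001) + (66019,6998)
→ (500001, 53000).  Check: 500001²=250001000001, 89·53000²=250001000000, difference 1.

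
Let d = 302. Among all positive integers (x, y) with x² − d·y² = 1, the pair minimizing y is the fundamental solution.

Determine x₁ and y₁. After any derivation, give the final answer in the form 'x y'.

[17; 2,1,1,1,4,…,1,2,34] for √302; ℓ=16 ⇒ convergent index 15
a_0=17:  p_0=17·1+0=17,  q_0=17·0+1=1
a_1=2:  p_1=2·17+1=35,  q_1=2·1+0=2
a_2=1:  p_2=1·35+17=52,  q_2=1·2+1=3
a_3=1:  p_3=1·52+35=87,  q_3=1·3+2=5
a_4=1:  p_4=1·87+52=139,  q_4=1·5+3=8
a_5=4:  p_5=4·139+87=643,  q_5=4·8+5=37
a_6=2:  p_6=2·643+139=1425,  q_6=2·37+8=82
…
a_8=16:  p_8=16·2068+1425=34513,  q_8=16·119+82=1986
a_9=1:  p_9=1·34513+2068=36581,  q_9=1·1986+119=2105
…
a_12=1:  p_12=1·467281+107675=574956,  q_12=1·26889+6196=33085
a_13=1:  p_13=1·574956+467281=1042237,  q_13=1·33085+26889=59974
a_14=1:  p_14=1·1042237+574956=1617193,  q_14=1·59974+33085=93059
a_15=2:  p_15=2·1617193+1042237=4276623,  q_15=2·93059+59974=246092
fundamental: x₁=4276623, y₁=246092  (since 18289504284129 − 302·60561272464 = 1)

4276623 246092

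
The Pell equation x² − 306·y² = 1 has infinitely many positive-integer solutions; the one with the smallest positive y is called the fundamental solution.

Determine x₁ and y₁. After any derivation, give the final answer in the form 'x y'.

√306 → a₀=17, period (2,34); ℓ=2 even so k=1
i=0: a=17 ⇒ p=17, q=1
i=1: a=2 ⇒ p=35, q=2
fundamental: x₁=35, y₁=2  (since 1225 − 306·4 = 1)

35 2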